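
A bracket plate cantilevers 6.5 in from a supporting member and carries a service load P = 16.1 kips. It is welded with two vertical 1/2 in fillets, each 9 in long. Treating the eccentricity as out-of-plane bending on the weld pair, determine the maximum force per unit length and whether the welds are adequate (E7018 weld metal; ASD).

f_max ≈ 3.98 kip/in; adequate

E70XX → F_EXX = 70 ksi.
L_w = 2 × 9 = 18 in; section modulus (unit throat) S = 2 × L²/6 = 27 in².
Direct shear f_v = P/L_w = 16.1/18 = 0.8944 kip/in.
Moment M = P × e = 16.1 × 6.5 = 104.65 kip·in; bending f_b = M/S = 3.876 kip/in.
f_max = √(f_v² + f_b²) = √(0.8944² + 3.876²) = 3.978 kip/in.
r_n/Ω = (1/2.0) × 0.6 × 70 × (0.707 × 0.5) = 7.423 kip/in → adequate.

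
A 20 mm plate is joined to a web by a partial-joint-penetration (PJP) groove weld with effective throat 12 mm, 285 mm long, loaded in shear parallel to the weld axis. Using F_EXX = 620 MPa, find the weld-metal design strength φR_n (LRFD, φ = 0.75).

φR_n ≈ 954 kN

Effective throat (given) t_e = 12 mm.
A_we = 12 × 285 = 3420 mm².
F_nw = 0.6 F_EXX = 372 MPa.
φR_n = 0.75 × 372 × 3420 × 10⁻³ = 954.2 kN.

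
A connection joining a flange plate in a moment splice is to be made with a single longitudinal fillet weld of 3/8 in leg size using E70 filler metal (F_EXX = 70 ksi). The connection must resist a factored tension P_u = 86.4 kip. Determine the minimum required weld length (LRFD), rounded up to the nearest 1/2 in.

L = 10.5 in

Throat t_e = 0.707 × 0.375 = 0.2651 in.
φr_n = 0.75 × 0.6 × 70 × 0.2651 = 8.351 kip/in.
L_req = P_u / φr_n = 86.4 / 8.351 = 10.35 in total.
Round up → use L = 10.5 in.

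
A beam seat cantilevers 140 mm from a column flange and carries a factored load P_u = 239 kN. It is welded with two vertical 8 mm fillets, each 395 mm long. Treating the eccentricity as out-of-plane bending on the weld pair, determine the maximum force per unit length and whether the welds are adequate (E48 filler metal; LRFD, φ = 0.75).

f_max ≈ 711 N/mm; adequate

E48XX → F_EXX = 480 MPa.
L_w = 2 × 395 = 790 mm; section modulus (unit throat) S = 2 × L²/6 = 52010 mm².
Direct shear f_v = P/L_w = 239×10³/790 = 302.5 N/mm.
Moment M = P × e = 239×10³ × 140 = 33460000 N·mm; bending f_b = M/S = 643.4 N/mm.
f_max = √(f_v² + f_b²) = √(302.5² + 643.4²) = 710.9 N/mm.
φr_n = 0.75 × 0.6 × 480 × (0.707 × 8) = 1222 N/mm → adequate.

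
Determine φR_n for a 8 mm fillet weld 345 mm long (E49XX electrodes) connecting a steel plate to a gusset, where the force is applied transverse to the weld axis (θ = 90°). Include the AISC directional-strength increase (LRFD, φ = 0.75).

φR_n ≈ 645 kN

E49XX → F_EXX = 490 MPa.
t_e = 0.707 × 8 = 5.656 mm; A_we = 5.656 × 345 = 1951 mm².
Directional factor: 1.0 + 0.5 sin^1.5(90°) = 1.5.
F_nw = 0.6 × 490 × 1.5 = 441 MPa.
φR_n = 0.75 × 441 × 1951 × 10⁻³ = 645.4 kN.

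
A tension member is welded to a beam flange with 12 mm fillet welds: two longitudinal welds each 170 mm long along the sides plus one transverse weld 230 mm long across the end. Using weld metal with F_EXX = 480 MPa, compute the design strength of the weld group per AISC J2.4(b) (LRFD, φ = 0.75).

t_e = 0.707 × 12 = 8.484 mm.
R_nwl = 0.6 × 480 × 8.484 × 340 × 10⁻³ = 830.8 kN (longitudinal, 2 welds).
R_nwt = 0.6 × 480 × 8.484 × 230 × 10⁻³ = 562 kN (transverse, base value).
(i) R_nwl + R_nwt = 1393 kN; (ii) 0.85 R_nwl + 1.5 R_nwt = 1549 kN.
R_n = max = 1549 kN [governs: (ii)]; φR_n = 1162 kN.

φR_n ≈ 1160 kN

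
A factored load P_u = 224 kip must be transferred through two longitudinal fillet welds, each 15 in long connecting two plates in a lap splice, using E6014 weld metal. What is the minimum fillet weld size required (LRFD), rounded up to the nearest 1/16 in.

w = 7/16 in

E60XX → F_EXX = 60 ksi.
Total weld length L = 30 in.
Required throat t_e = P_u / (φ × 0.6 F_EXX × L) = 224 / (0.75 × 0.6 × 60 × 30) = 0.2765 in.
Required leg w = t_e / 0.707 = 0.3912 in → use 7/16 in.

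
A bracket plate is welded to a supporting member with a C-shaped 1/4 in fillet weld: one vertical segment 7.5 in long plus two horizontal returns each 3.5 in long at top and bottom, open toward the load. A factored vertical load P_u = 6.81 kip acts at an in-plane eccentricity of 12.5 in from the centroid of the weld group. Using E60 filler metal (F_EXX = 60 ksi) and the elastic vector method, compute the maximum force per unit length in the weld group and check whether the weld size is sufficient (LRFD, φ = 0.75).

f_max ≈ 2.87 kip/in; adequate

Total weld length L_w = 14.5 in. Treat welds as unit-width lines.
Centroid: x̄ = 2×3.5×1.75 / 14.5 = 0.8448 in from the vertical weld.
Polar moment about centroid: J = I_x + I_y = [7.5³/12 + 2×3.5×3.75²] + [7.5×0.8448² + 2(3.5³/12 + 3.5×0.9052²)] = 151.8 in³.
Direct shear f_v = P/L_w = 6.81 / 14.5 = 0.4697 kip/in (vertical).
Torsion M = P·e = 6.81 × 12.5 = 85.125 kip·in.
Critical point at (x, y) = (2.655, 3.75) from centroid. f_tx = M·y/J = 2.103 kip/in; f_ty = M·x/J = 1.489 kip/in.
Resultant f_max = √[f_tx² + (f_v + f_ty)²] = √[2.103² + (0.4697 + 1.489)²] = 2.873 kip/in.
Capacity per unit length: φr_n = 0.75 × 0.6 × 60 × (0.707 × 0.25) = 4.772 kip/in.
2.873 ≤ 4.772 → adequate.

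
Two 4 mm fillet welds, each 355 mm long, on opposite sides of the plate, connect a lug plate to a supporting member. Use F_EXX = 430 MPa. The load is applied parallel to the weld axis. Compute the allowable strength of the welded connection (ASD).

R_n/Ω ≈ 259 kN

Effective throat t_e = 0.707 × 4 = 2.828 mm.
Total length L = 710 mm; A_we = 2.828 × 710 = 2008 mm².
F_nw = 0.6 F_EXX = 0.6 × 430 = 258 MPa.
R_n = 258 × 2008 × 10⁻³ = 518 kN; R_n/Ω = 518/2.0 = 259 kN.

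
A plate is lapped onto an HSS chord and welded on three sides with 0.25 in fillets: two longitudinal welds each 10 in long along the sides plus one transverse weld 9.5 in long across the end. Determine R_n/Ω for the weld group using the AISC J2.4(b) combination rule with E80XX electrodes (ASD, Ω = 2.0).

R_n/Ω ≈ 133 kip

E80XX → F_EXX = 80 ksi.
t_e = 0.707 × 0.25 = 0.1767 in.
R_nwl = 0.6 × 80 × 0.1767 × 20 = 169.7 kip (longitudinal, 2 welds).
R_nwt = 0.6 × 80 × 0.1767 × 9.5 = 80.6 kip (transverse, base value).
(i) R_nwl + R_nwt = 250.3 kip; (ii) 0.85 R_nwl + 1.5 R_nwt = 265.1 kip.
R_n = max = 265.1 kip [governs: (ii)]; R_n/Ω = 132.6 kip.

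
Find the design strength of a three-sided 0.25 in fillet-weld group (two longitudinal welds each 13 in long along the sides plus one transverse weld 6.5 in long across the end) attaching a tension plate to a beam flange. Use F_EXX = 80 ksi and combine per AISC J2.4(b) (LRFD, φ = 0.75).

t_e = 0.707 × 0.25 = 0.1767 in.
R_nwl = 0.6 × 80 × 0.1767 × 26 = 220.6 kip (longitudinal, 2 welds).
R_nwt = 0.6 × 80 × 0.1767 × 6.5 = 55.15 kip (transverse, base value).
(i) R_nwl + R_nwt = 275.7 kip; (ii) 0.85 R_nwl + 1.5 R_nwt = 270.2 kip.
R_n = max = 275.7 kip [governs: (i)]; φR_n = 206.8 kip.

φR_n ≈ 207 kip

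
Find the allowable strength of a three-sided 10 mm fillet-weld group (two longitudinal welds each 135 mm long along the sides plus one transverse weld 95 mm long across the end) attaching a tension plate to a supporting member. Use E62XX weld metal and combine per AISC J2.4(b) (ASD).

R_n/Ω ≈ 489 kN

E62XX → F_EXX = 620 MPa.
t_e = 0.707 × 10 = 7.07 mm.
R_nwl = 0.6 × 620 × 7.07 × 270 × 10⁻³ = 710.1 kN (longitudinal, 2 welds).
R_nwt = 0.6 × 620 × 7.07 × 95 × 10⁻³ = 249.9 kN (transverse, base value).
(i) R_nwl + R_nwt = 960 kN; (ii) 0.85 R_nwl + 1.5 R_nwt = 978.4 kN.
R_n = max = 978.4 kN [governs: (ii)]; R_n/Ω = 489.2 kN.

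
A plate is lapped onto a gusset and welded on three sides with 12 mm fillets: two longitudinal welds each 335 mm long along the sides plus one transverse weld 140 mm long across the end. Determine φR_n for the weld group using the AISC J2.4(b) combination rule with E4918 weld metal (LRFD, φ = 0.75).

φR_n ≈ 1520 kN

E49XX → F_EXX = 490 MPa.
t_e = 0.707 × 12 = 8.484 mm.
R_nwl = 0.6 × 490 × 8.484 × 670 × 10⁻³ = 1671 kN (longitudinal, 2 welds).
R_nwt = 0.6 × 490 × 8.484 × 140 × 10⁻³ = 349.2 kN (transverse, base value).
(i) R_nwl + R_nwt = 2020 kN; (ii) 0.85 R_nwl + 1.5 R_nwt = 1944 kN.
R_n = max = 2020 kN [governs: (i)]; φR_n = 1515 kN.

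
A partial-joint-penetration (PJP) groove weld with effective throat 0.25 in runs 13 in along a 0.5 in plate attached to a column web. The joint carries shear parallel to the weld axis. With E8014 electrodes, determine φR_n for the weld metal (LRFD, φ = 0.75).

φR_n ≈ 117 kip

E80XX → F_EXX = 80 ksi.
Effective throat (given) t_e = 0.25 in.
A_we = 0.25 × 13 = 3.25 in².
F_nw = 0.6 F_EXX = 48 ksi.
φR_n = 0.75 × 48 × 3.25 = 117 kip.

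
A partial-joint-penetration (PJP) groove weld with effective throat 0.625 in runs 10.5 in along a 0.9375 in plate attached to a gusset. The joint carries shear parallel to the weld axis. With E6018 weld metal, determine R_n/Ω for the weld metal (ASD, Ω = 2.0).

R_n/Ω ≈ 118 kips

E60XX → F_EXX = 60 ksi.
Effective throat (given) t_e = 0.625 in.
A_we = 0.625 × 10.5 = 6.562 in².
F_nw = 0.6 F_EXX = 36 ksi.
R_n/Ω = (36 × 6.562) / 2.0 = 118.1 kips.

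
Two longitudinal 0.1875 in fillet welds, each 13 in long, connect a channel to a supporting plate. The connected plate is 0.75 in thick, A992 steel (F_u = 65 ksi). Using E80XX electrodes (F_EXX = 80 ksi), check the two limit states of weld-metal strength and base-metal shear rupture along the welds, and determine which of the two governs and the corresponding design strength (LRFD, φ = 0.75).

t_e = 0.707 × 0.1875 = 0.1326 in; L = 26 in.
Weld metal: φR_n = 0.75 × 0.6 × 80 × 0.1326 × 26 = 124.1 kips.
Base metal (shear rupture): φR_n = 0.75 × 0.6 × 65 × 0.75 × 26 = 570.4 kips.
Governing: weld metal.

φR_n ≈ 124 kips (weld metal governs)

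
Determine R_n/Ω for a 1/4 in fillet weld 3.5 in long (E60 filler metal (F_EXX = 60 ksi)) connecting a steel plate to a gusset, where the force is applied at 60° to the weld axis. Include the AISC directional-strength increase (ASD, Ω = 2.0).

t_e = 0.707 × 0.25 = 0.1767 in; A_we = 0.1767 × 3.5 = 0.6186 in².
Directional factor: 1.0 + 0.5 sin^1.5(60°) = 1.403.
F_nw = 0.6 × 60 × 1.403 = 50.51 ksi.
R_n/Ω = (50.51 × 0.6186) / 2.0 = 15.62 kips.

R_n/Ω ≈ 15.6 kips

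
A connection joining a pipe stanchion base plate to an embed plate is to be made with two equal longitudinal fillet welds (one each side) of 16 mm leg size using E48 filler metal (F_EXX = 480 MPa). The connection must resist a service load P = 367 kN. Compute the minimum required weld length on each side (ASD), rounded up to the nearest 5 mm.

L = 115 mm on each side

Throat t_e = 0.707 × 16 = 11.31 mm.
r_n/Ω = (0.6 × 480 × 11.31) / 2.0 = 1629 N/mm = 1.629 kN/mm.
L_req = P / (r_n/Ω) = 367 / 1.629 = 225.3 mm total.
Per side: 225.3 / 2 = 112.7 mm.
Round up → use L = 115 mm on each side.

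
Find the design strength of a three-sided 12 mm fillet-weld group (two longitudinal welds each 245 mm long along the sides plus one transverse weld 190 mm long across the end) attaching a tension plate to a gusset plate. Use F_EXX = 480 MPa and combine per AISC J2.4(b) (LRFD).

φR_n ≈ 1290 kN

t_e = 0.707 × 12 = 8.484 mm.
R_nwl = 0.6 × 480 × 8.484 × 490 × 10⁻³ = 1197 kN (longitudinal, 2 welds).
R_nwt = 0.6 × 480 × 8.484 × 190 × 10⁻³ = 464.2 kN (transverse, base value).
(i) R_nwl + R_nwt = 1662 kN; (ii) 0.85 R_nwl + 1.5 R_nwt = 1714 kN.
R_n = max = 1714 kN [governs: (ii)]; φR_n = 1286 kN.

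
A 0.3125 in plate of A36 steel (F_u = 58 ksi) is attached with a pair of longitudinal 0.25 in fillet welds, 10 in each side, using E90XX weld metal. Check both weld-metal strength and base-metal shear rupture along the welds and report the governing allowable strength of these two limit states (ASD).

R_n/Ω ≈ 95.4 kip (weld metal governs)

E90XX → F_EXX = 90 ksi.
t_e = 0.707 × 0.25 = 0.1767 in; L = 20 in.
Weld metal: R_n/Ω = (1/2.0) × 0.6 × 90 × 0.1767 × 20 = 95.44 kip.
Base metal (shear rupture): R_n/Ω = (1/2.0) × 0.6 × 58 × 0.3125 × 20 = 108.8 kip.
Governing: weld metal.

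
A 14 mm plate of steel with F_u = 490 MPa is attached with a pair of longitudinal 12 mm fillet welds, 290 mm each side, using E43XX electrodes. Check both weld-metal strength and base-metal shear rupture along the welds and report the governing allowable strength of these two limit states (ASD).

R_n/Ω ≈ 635 kN (weld metal governs)

E43XX → F_EXX = 430 MPa.
t_e = 0.707 × 12 = 8.484 mm; L = 580 mm.
Weld metal: R_n/Ω = (1/2.0) × 0.6 × 430 × 8.484 × 580 × 10⁻³ = 634.8 kN.
Base metal (shear rupture): R_n/Ω = (1/2.0) × 0.6 × 490 × 14 × 580 × 10⁻³ = 1194 kN.
Governing: weld metal.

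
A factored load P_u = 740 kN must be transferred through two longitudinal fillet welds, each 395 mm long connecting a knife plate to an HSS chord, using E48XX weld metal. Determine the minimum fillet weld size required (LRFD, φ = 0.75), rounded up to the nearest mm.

E48XX → F_EXX = 480 MPa.
Total weld length L = 790 mm.
Required throat t_e = P_u / (φ × 0.6 F_EXX × L) = 740 / (0.75 × 0.6 × 480 × 790 × 10⁻³) = 4.337 mm.
Required leg w = t_e / 0.707 = 6.134 mm → use 7 mm.

w = 7 mm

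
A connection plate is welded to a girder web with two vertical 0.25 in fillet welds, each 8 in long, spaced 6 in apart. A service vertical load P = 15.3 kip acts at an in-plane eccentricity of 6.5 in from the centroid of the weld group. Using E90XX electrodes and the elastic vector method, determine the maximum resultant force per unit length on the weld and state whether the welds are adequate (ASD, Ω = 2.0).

E90XX → F_EXX = 90 ksi.
Total weld length L_w = 16 in. Treat welds as unit-width lines.
Polar moment about centroid: J = 2[d³/12 + d(b/2)²] = 2[8³/12 + 8×3²] = 229.3 in³.
Direct shear f_v = P/L_w = 15.3 / 16 = 0.9563 kip/in (vertical).
Torsion M = P·e = 15.3 × 6.5 = 99.45 kip·in.
Critical point at (x, y) = (3, 4) from centroid. f_tx = M·y/J = 1.735 kip/in; f_ty = M·x/J = 1.301 kip/in.
Resultant f_max = √[f_tx² + (f_v + f_ty)²] = √[1.735² + (0.9563 + 1.301)²] = 2.847 kip/in.
Capacity per unit length: r_n/Ω = (1/2.0) × 0.6 × 90 × (0.707 × 0.25) = 4.772 kip/in.
2.847 ≤ 4.772 → adequate.

f_max ≈ 2.85 kip/in; adequate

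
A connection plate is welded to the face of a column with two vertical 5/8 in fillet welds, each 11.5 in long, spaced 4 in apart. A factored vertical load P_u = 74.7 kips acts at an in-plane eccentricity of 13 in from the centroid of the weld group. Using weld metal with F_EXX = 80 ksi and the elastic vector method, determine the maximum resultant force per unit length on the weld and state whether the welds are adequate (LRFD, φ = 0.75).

Total weld length L_w = 23 in. Treat welds as unit-width lines.
Polar moment about centroid: J = 2[d³/12 + d(b/2)²] = 2[11.5³/12 + 11.5×2²] = 345.5 in³.
Direct shear f_v = P/L_w = 74.7 / 23 = 3.248 kip/in (vertical).
Torsion M = P·e = 74.7 × 13 = 971.1 kip·in.
Critical point at (x, y) = (2, 5.75) from centroid. f_tx = M·y/J = 16.16 kip/in; f_ty = M·x/J = 5.622 kip/in.
Resultant f_max = √[f_tx² + (f_v + f_ty)²] = √[16.16² + (3.248 + 5.622)²] = 18.44 kip/in.
Capacity per unit length: φr_n = 0.75 × 0.6 × 80 × (0.707 × 0.625) = 15.91 kip/in.
18.44 > 15.91 → NOT adequate.

f_max ≈ 18.4 kip/in; NOT adequate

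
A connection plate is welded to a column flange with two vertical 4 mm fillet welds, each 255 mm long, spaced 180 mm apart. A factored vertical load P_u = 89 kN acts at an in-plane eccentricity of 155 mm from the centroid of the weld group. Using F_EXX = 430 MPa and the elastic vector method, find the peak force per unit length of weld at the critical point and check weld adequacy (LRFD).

f_max ≈ 437 N/mm; adequate

Total weld length L_w = 510 mm. Treat welds as unit-width lines.
Polar moment about centroid: J = 2[d³/12 + d(b/2)²] = 2[255³/12 + 255×90²] = 6895000 mm³.
Direct shear f_v = P/L_w = 89×10³ / 510 = 174.5 N/mm (vertical).
Torsion M = P·e = 89×10³ × 155 = 13795000 N·mm.
Critical point at (x, y) = (90, 127.5) from centroid. f_tx = M·y/J = 255.1 N/mm; f_ty = M·x/J = 180.1 N/mm.
Resultant f_max = √[f_tx² + (f_v + f_ty)²] = √[255.1² + (174.5 + 180.1)²] = 436.8 N/mm.
Capacity per unit length: φr_n = 0.75 × 0.6 × 430 × (0.707 × 4) = 547.2 N/mm.
436.8 ≤ 547.2 → adequate.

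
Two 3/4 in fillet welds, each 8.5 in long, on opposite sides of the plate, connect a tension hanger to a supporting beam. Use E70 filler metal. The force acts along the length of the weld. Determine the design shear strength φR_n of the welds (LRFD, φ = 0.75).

φR_n ≈ 284 kip

E70XX → F_EXX = 70 ksi.
Effective throat t_e = 0.707 × 0.75 = 0.5302 in.
Total length L = 17 in; A_we = 0.5302 × 17 = 9.014 in².
F_nw = 0.6 F_EXX = 0.6 × 70 = 42 ksi.
φR_n = 0.75 × 42 × 9.014 = 283.9 kip.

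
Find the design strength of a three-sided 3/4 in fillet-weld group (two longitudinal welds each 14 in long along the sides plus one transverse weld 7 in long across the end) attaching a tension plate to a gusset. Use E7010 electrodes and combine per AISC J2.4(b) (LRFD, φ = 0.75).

E70XX → F_EXX = 70 ksi.
t_e = 0.707 × 0.75 = 0.5302 in.
R_nwl = 0.6 × 70 × 0.5302 × 28 = 623.6 kips (longitudinal, 2 welds).
R_nwt = 0.6 × 70 × 0.5302 × 7 = 155.9 kips (transverse, base value).
(i) R_nwl + R_nwt = 779.5 kips; (ii) 0.85 R_nwl + 1.5 R_nwt = 763.9 kips.
R_n = max = 779.5 kips [governs: (i)]; φR_n = 584.6 kips.

φR_n ≈ 585 kips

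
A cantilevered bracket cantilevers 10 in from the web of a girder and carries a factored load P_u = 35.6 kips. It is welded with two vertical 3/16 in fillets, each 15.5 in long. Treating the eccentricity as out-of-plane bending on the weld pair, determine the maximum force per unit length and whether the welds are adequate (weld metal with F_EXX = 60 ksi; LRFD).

L_w = 2 × 15.5 = 31 in; section modulus (unit throat) S = 2 × L²/6 = 80.08 in².
Direct shear f_v = P/L_w = 35.6/31 = 1.148 kip/in.
Moment M = P × e = 35.6 × 10 = 356 kip·in; bending f_b = M/S = 4.445 kip/in.
f_max = √(f_v² + f_b²) = √(1.148² + 4.445²) = 4.591 kip/in.
φr_n = 0.75 × 0.6 × 60 × (0.707 × 0.1875) = 3.579 kip/in → NOT adequate.

f_max ≈ 4.59 kip/in; NOT adequate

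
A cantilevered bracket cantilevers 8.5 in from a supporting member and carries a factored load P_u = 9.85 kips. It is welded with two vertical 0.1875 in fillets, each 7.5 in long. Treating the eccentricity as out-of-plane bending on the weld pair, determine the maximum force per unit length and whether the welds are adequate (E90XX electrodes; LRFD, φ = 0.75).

E90XX → F_EXX = 90 ksi.
L_w = 2 × 7.5 = 15 in; section modulus (unit throat) S = 2 × L²/6 = 18.75 in².
Direct shear f_v = P/L_w = 9.85/15 = 0.6567 kip/in.
Moment M = P × e = 9.85 × 8.5 = 83.725 kip·in; bending f_b = M/S = 4.465 kip/in.
f_max = √(f_v² + f_b²) = √(0.6567² + 4.465²) = 4.513 kip/in.
φr_n = 0.75 × 0.6 × 90 × (0.707 × 0.1875) = 5.369 kip/in → adequate.

f_max ≈ 4.51 kip/in; adequate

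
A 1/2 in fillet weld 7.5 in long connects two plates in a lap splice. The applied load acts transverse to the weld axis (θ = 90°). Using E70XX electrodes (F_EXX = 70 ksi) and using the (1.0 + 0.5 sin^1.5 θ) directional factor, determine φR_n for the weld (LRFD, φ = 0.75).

φR_n ≈ 125 kip

t_e = 0.707 × 0.5 = 0.3535 in; A_we = 0.3535 × 7.5 = 2.651 in².
Directional factor: 1.0 + 0.5 sin^1.5(90°) = 1.5.
F_nw = 0.6 × 70 × 1.5 = 63 ksi.
φR_n = 0.75 × 63 × 2.651 = 125.3 kip.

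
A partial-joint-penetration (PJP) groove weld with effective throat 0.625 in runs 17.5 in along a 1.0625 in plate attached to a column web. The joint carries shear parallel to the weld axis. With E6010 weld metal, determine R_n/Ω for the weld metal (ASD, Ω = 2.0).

E60XX → F_EXX = 60 ksi.
Effective throat (given) t_e = 0.625 in.
A_we = 0.625 × 17.5 = 10.94 in².
F_nw = 0.6 F_EXX = 36 ksi.
R_n/Ω = (36 × 10.94) / 2.0 = 196.9 kips.

R_n/Ω ≈ 197 kips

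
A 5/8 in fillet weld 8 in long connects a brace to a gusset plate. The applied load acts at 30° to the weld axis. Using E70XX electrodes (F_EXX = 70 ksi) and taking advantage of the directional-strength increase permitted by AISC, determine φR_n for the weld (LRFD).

φR_n ≈ 131 kips

t_e = 0.707 × 0.625 = 0.4419 in; A_we = 0.4419 × 8 = 3.535 in².
Directional factor: 1.0 + 0.5 sin^1.5(30°) = 1.177.
F_nw = 0.6 × 70 × 1.177 = 49.42 ksi.
φR_n = 0.75 × 49.42 × 3.535 = 131 kips.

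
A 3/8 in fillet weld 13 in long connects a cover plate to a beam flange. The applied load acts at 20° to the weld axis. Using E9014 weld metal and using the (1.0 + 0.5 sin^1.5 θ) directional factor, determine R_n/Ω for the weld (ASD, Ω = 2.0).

E90XX → F_EXX = 90 ksi.
t_e = 0.707 × 0.375 = 0.2651 in; A_we = 0.2651 × 13 = 3.447 in².
Directional factor: 1.0 + 0.5 sin^1.5(20°) = 1.1.
F_nw = 0.6 × 90 × 1.1 = 59.4 ksi.
R_n/Ω = (59.4 × 3.447) / 2.0 = 102.4 kip.

R_n/Ω ≈ 102 kip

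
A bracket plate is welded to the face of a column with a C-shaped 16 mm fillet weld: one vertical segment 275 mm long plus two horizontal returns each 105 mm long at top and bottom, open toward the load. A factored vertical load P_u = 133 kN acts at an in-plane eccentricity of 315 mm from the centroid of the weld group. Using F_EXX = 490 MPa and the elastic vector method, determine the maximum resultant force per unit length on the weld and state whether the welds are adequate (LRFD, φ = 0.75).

f_max ≈ 1240 N/mm; adequate

Total weld length L_w = 485 mm. Treat welds as unit-width lines.
Centroid: x̄ = 2×105×52.5 / 485 = 22.73 mm from the vertical weld.
Polar moment about centroid: J = I_x + I_y = [275³/12 + 2×105×137.5²] + [275×22.73² + 2(105³/12 + 105×29.77²)] = 6225000 mm³.
Direct shear f_v = P/L_w = 133×10³ / 485 = 274.2 N/mm (vertical).
Torsion M = P·e = 133×10³ × 315 = 41895000 N·mm.
Critical point at (x, y) = (82.27, 137.5) from centroid. f_tx = M·y/J = 925.5 N/mm; f_ty = M·x/J = 553.7 N/mm.
Resultant f_max = √[f_tx² + (f_v + f_ty)²] = √[925.5² + (274.2 + 553.7)²] = 1242 N/mm.
Capacity per unit length: φr_n = 0.75 × 0.6 × 490 × (0.707 × 16) = 2494 N/mm.
1242 ≤ 2494 → adequate.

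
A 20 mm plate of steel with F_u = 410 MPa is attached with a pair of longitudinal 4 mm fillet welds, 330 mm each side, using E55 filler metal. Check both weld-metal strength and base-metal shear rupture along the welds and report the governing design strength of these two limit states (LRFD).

E55XX → F_EXX = 550 MPa.
t_e = 0.707 × 4 = 2.828 mm; L = 660 mm.
Weld metal: φR_n = 0.75 × 0.6 × 550 × 2.828 × 660 × 10⁻³ = 462 kN.
Base metal (shear rupture): φR_n = 0.75 × 0.6 × 410 × 20 × 660 × 10⁻³ = 2435 kN.
Governing: weld metal.

φR_n ≈ 462 kN (weld metal governs)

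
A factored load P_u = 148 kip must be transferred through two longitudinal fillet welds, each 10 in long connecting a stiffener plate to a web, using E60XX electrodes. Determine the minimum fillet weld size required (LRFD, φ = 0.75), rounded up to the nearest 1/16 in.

w = 7/16 in

E60XX → F_EXX = 60 ksi.
Total weld length L = 20 in.
Required throat t_e = P_u / (φ × 0.6 F_EXX × L) = 148 / (0.75 × 0.6 × 60 × 20) = 0.2741 in.
Required leg w = t_e / 0.707 = 0.3877 in → use 7/16 in.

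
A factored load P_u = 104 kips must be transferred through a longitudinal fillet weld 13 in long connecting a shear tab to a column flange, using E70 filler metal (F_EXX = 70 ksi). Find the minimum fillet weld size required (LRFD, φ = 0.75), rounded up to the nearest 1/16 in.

w = 3/8 in

Total weld length L = 13 in.
Required throat t_e = P_u / (φ × 0.6 F_EXX × L) = 104 / (0.75 × 0.6 × 70 × 13) = 0.254 in.
Required leg w = t_e / 0.707 = 0.3592 in → use 3/8 in.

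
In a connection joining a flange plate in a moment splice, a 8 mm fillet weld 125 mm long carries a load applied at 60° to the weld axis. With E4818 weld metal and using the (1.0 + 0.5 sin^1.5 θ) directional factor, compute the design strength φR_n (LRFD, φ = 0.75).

φR_n ≈ 214 kN

E48XX → F_EXX = 480 MPa.
t_e = 0.707 × 8 = 5.656 mm; A_we = 5.656 × 125 = 707 mm².
Directional factor: 1.0 + 0.5 sin^1.5(60°) = 1.403.
F_nw = 0.6 × 480 × 1.403 = 404.1 MPa.
φR_n = 0.75 × 404.1 × 707 × 10⁻³ = 214.2 kN.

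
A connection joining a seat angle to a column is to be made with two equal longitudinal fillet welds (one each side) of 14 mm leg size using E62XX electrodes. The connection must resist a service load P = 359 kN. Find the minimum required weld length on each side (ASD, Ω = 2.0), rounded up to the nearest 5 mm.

L = 100 mm on each side

E62XX → F_EXX = 620 MPa.
Throat t_e = 0.707 × 14 = 9.898 mm.
r_n/Ω = (0.6 × 620 × 9.898) / 2.0 = 1841 N/mm = 1.841 kN/mm.
L_req = P / (r_n/Ω) = 359 / 1.841 = 195 mm total.
Per side: 195 / 2 = 97.5 mm.
Round up → use L = 100 mm on each side.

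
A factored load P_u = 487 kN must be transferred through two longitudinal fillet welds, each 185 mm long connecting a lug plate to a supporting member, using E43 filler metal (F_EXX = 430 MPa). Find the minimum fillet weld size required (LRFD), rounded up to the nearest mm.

w = 10 mm

Total weld length L = 370 mm.
Required throat t_e = P_u / (φ × 0.6 F_EXX × L) = 487 / (0.75 × 0.6 × 430 × 370 × 10⁻³) = 6.802 mm.
Required leg w = t_e / 0.707 = 9.621 mm → use 10 mm.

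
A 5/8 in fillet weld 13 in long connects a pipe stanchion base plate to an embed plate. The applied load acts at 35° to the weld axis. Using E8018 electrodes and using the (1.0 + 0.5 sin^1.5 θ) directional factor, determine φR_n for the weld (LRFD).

E80XX → F_EXX = 80 ksi.
t_e = 0.707 × 0.625 = 0.4419 in; A_we = 0.4419 × 13 = 5.744 in².
Directional factor: 1.0 + 0.5 sin^1.5(35°) = 1.217.
F_nw = 0.6 × 80 × 1.217 = 58.43 ksi.
φR_n = 0.75 × 58.43 × 5.744 = 251.7 kips.

φR_n ≈ 252 kips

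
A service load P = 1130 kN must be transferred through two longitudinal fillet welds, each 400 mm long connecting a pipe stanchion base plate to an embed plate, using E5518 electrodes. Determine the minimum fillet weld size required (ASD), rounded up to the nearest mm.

E55XX → F_EXX = 550 MPa.
Total weld length L = 800 mm.
Required throat t_e = P × Ω / (0.6 F_EXX × L) = 1130 × 2.0 / (0.6 × 550 × 800 × 10⁻³) = 8.561 mm.
Required leg w = t_e / 0.707 = 12.11 mm → use 13 mm.

w = 13 mm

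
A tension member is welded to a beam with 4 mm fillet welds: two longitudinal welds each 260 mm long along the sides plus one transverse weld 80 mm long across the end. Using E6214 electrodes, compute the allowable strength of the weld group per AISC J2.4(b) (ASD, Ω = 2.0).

R_n/Ω ≈ 316 kN

E62XX → F_EXX = 620 MPa.
t_e = 0.707 × 4 = 2.828 mm.
R_nwl = 0.6 × 620 × 2.828 × 520 × 10⁻³ = 547 kN (longitudinal, 2 welds).
R_nwt = 0.6 × 620 × 2.828 × 80 × 10⁻³ = 84.16 kN (transverse, base value).
(i) R_nwl + R_nwt = 631.2 kN; (ii) 0.85 R_nwl + 1.5 R_nwt = 591.2 kN.
R_n = max = 631.2 kN [governs: (i)]; R_n/Ω = 315.6 kN.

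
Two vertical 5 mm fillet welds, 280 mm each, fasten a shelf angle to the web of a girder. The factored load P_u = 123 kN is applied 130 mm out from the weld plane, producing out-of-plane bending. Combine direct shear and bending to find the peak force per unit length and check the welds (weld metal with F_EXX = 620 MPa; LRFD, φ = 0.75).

f_max ≈ 650 N/mm; adequate

L_w = 2 × 280 = 560 mm; section modulus (unit throat) S = 2 × L²/6 = 26130 mm².
Direct shear f_v = P/L_w = 123×10³/560 = 219.6 N/mm.
Moment M = P × e = 123×10³ × 130 = 15990000 N·mm; bending f_b = M/S = 611.9 N/mm.
f_max = √(f_v² + f_b²) = √(219.6² + 611.9²) = 650.1 N/mm.
φr_n = 0.75 × 0.6 × 620 × (0.707 × 5) = 986.3 N/mm → adequate.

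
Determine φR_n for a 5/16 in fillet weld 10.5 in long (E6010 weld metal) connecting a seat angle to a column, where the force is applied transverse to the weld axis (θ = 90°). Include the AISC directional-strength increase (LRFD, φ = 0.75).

E60XX → F_EXX = 60 ksi.
t_e = 0.707 × 0.3125 = 0.2209 in; A_we = 0.2209 × 10.5 = 2.32 in².
Directional factor: 1.0 + 0.5 sin^1.5(90°) = 1.5.
F_nw = 0.6 × 60 × 1.5 = 54 ksi.
φR_n = 0.75 × 54 × 2.32 = 93.95 kips.

φR_n ≈ 94 kips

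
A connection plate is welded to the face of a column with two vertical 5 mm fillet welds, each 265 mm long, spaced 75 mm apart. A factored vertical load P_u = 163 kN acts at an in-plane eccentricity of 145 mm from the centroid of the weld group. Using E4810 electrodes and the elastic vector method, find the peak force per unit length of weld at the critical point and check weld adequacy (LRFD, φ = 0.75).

E48XX → F_EXX = 480 MPa.
Total weld length L_w = 530 mm. Treat welds as unit-width lines.
Polar moment about centroid: J = 2[d³/12 + d(b/2)²] = 2[265³/12 + 265×37.5²] = 3847000 mm³.
Direct shear f_v = P/L_w = 163×10³ / 530 = 307.5 N/mm (vertical).
Torsion M = P·e = 163×10³ × 145 = 23635000 N·mm.
Critical point at (x, y) = (37.5, 132.5) from centroid. f_tx = M·y/J = 814.1 N/mm; f_ty = M·x/J = 230.4 N/mm.
Resultant f_max = √[f_tx² + (f_v + f_ty)²] = √[814.1² + (307.5 + 230.4)²] = 975.7 N/mm.
Capacity per unit length: φr_n = 0.75 × 0.6 × 480 × (0.707 × 5) = 763.6 N/mm.
975.7 > 763.6 → NOT adequate.

f_max ≈ 976 N/mm; NOT adequate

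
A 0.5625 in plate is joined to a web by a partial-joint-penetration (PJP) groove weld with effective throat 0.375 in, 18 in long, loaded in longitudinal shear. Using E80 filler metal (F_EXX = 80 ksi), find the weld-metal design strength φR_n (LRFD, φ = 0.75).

Effective throat (given) t_e = 0.375 in.
A_we = 0.375 × 18 = 6.75 in².
F_nw = 0.6 F_EXX = 48 ksi.
φR_n = 0.75 × 48 × 6.75 = 243 kips.

φR_n ≈ 243 kips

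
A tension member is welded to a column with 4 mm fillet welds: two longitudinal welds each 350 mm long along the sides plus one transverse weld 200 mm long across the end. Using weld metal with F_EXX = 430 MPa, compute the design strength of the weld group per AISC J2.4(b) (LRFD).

φR_n ≈ 492 kN

t_e = 0.707 × 4 = 2.828 mm.
R_nwl = 0.6 × 430 × 2.828 × 700 × 10⁻³ = 510.7 kN (longitudinal, 2 welds).
R_nwt = 0.6 × 430 × 2.828 × 200 × 10⁻³ = 145.9 kN (transverse, base value).
(i) R_nwl + R_nwt = 656.7 kN; (ii) 0.85 R_nwl + 1.5 R_nwt = 653 kN.
R_n = max = 656.7 kN [governs: (i)]; φR_n = 492.5 kN.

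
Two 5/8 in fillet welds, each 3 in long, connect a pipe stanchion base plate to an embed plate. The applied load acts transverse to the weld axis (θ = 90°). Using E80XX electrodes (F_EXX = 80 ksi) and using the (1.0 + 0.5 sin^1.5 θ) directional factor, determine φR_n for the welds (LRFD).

t_e = 0.707 × 0.625 = 0.4419 in; A_we = 0.4419 × 6 = 2.651 in².
Directional factor: 1.0 + 0.5 sin^1.5(90°) = 1.5.
F_nw = 0.6 × 80 × 1.5 = 72 ksi.
φR_n = 0.75 × 72 × 2.651 = 143.2 kip.

φR_n ≈ 143 kip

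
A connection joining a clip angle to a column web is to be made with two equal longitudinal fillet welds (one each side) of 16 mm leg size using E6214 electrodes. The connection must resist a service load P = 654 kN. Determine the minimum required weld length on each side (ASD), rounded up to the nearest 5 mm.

L = 160 mm on each side

E62XX → F_EXX = 620 MPa.
Throat t_e = 0.707 × 16 = 11.31 mm.
r_n/Ω = (0.6 × 620 × 11.31) / 2.0 = 2104 N/mm = 2.104 kN/mm.
L_req = P / (r_n/Ω) = 654 / 2.104 = 310.8 mm total.
Per side: 310.8 / 2 = 155.4 mm.
Round up → use L = 160 mm on each side.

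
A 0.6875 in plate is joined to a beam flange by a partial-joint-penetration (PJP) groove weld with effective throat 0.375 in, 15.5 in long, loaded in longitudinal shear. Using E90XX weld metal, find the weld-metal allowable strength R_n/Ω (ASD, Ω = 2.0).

R_n/Ω ≈ 157 kip

E90XX → F_EXX = 90 ksi.
Effective throat (given) t_e = 0.375 in.
A_we = 0.375 × 15.5 = 5.812 in².
F_nw = 0.6 F_EXX = 54 ksi.
R_n/Ω = (54 × 5.812) / 2.0 = 156.9 kip.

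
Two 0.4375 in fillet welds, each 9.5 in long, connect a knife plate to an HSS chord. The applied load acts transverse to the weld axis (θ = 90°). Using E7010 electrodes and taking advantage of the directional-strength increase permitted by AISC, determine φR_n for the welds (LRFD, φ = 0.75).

φR_n ≈ 278 kip

E70XX → F_EXX = 70 ksi.
t_e = 0.707 × 0.4375 = 0.3093 in; A_we = 0.3093 × 19 = 5.877 in².
Directional factor: 1.0 + 0.5 sin^1.5(90°) = 1.5.
F_nw = 0.6 × 70 × 1.5 = 63 ksi.
φR_n = 0.75 × 63 × 5.877 = 277.7 kip.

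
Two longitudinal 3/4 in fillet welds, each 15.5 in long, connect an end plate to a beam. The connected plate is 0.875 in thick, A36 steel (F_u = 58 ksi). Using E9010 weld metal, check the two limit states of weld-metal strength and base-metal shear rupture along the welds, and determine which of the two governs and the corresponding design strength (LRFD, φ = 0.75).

E90XX → F_EXX = 90 ksi.
t_e = 0.707 × 0.75 = 0.5302 in; L = 31 in.
Weld metal: φR_n = 0.75 × 0.6 × 90 × 0.5302 × 31 = 665.7 kip.
Base metal (shear rupture): φR_n = 0.75 × 0.6 × 58 × 0.875 × 31 = 708 kip.
Governing: weld metal.

φR_n ≈ 666 kip (weld metal governs)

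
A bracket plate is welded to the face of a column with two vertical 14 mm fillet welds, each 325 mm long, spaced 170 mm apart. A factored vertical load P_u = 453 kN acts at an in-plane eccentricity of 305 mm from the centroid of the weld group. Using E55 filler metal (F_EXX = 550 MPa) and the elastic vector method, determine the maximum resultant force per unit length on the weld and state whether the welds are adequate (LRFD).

f_max ≈ 2820 N/mm; NOT adequate

Total weld length L_w = 650 mm. Treat welds as unit-width lines.
Polar moment about centroid: J = 2[d³/12 + d(b/2)²] = 2[325³/12 + 325×85²] = 10420000 mm³.
Direct shear f_v = P/L_w = 453×10³ / 650 = 696.9 N/mm (vertical).
Torsion M = P·e = 453×10³ × 305 = 138160000 N·mm.
Critical point at (x, y) = (85, 162.5) from centroid. f_tx = M·y/J = 2155 N/mm; f_ty = M·x/J = 1127 N/mm.
Resultant f_max = √[f_tx² + (f_v + f_ty)²] = √[2155² + (696.9 + 1127)²] = 2824 N/mm.
Capacity per unit length: φr_n = 0.75 × 0.6 × 550 × (0.707 × 14) = 2450 N/mm.
2824 > 2450 → NOT adequate.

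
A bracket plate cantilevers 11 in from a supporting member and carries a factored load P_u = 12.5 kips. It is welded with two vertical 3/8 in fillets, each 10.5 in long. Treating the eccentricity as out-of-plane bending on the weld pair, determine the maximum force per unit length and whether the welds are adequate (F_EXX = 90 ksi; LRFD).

f_max ≈ 3.79 kip/in; adequate

L_w = 2 × 10.5 = 21 in; section modulus (unit throat) S = 2 × L²/6 = 36.75 in².
Direct shear f_v = P/L_w = 12.5/21 = 0.5952 kip/in.
Moment M = P × e = 12.5 × 11 = 137.5 kip·in; bending f_b = M/S = 3.741 kip/in.
f_max = √(f_v² + f_b²) = √(0.5952² + 3.741²) = 3.789 kip/in.
φr_n = 0.75 × 0.6 × 90 × (0.707 × 0.375) = 10.74 kip/in → adequate.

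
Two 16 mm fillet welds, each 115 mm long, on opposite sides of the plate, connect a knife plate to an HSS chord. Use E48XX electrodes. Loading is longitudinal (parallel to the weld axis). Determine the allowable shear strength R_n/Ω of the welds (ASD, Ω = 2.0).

E48XX → F_EXX = 480 MPa.
Effective throat t_e = 0.707 × 16 = 11.31 mm.
Total length L = 230 mm; A_we = 11.31 × 230 = 2602 mm².
F_nw = 0.6 F_EXX = 0.6 × 480 = 288 MPa.
R_n = 288 × 2602 × 10⁻³ = 749.3 kN; R_n/Ω = 749.3/2.0 = 374.7 kN.

R_n/Ω ≈ 375 kN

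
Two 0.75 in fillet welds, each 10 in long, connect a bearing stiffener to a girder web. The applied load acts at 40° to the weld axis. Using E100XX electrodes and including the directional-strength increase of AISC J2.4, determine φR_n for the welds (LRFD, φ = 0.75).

φR_n ≈ 600 kips

E100XX → F_EXX = 100 ksi.
t_e = 0.707 × 0.75 = 0.5302 in; A_we = 0.5302 × 20 = 10.61 in².
Directional factor: 1.0 + 0.5 sin^1.5(40°) = 1.258.
F_nw = 0.6 × 100 × 1.258 = 75.46 ksi.
φR_n = 0.75 × 75.46 × 10.61 = 600.2 kips.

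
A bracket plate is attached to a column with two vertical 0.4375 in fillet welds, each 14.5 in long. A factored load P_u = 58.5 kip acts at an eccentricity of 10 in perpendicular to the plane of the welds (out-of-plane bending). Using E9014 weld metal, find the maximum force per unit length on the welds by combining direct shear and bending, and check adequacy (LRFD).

E90XX → F_EXX = 90 ksi.
L_w = 2 × 14.5 = 29 in; section modulus (unit throat) S = 2 × L²/6 = 70.08 in².
Direct shear f_v = P/L_w = 58.5/29 = 2.017 kip/in.
Moment M = P × e = 58.5 × 10 = 585 kip·in; bending f_b = M/S = 8.347 kip/in.
f_max = √(f_v² + f_b²) = √(2.017² + 8.347²) = 8.587 kip/in.
φr_n = 0.75 × 0.6 × 90 × (0.707 × 0.4375) = 12.53 kip/in → adequate.

f_max ≈ 8.59 kip/in; adequate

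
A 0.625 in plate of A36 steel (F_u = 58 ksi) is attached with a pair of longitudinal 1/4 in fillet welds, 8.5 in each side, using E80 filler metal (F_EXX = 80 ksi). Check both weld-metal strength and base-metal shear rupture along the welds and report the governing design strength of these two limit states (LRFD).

φR_n ≈ 108 kip (weld metal governs)

t_e = 0.707 × 0.25 = 0.1767 in; L = 17 in.
Weld metal: φR_n = 0.75 × 0.6 × 80 × 0.1767 × 17 = 108.2 kip.
Base metal (shear rupture): φR_n = 0.75 × 0.6 × 58 × 0.625 × 17 = 277.3 kip.
Governing: weld metal.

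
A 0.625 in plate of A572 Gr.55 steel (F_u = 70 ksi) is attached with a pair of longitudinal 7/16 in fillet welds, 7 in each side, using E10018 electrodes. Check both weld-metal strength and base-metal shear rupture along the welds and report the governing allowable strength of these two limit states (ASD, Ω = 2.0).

R_n/Ω ≈ 130 kips (weld metal governs)

E100XX → F_EXX = 100 ksi.
t_e = 0.707 × 0.4375 = 0.3093 in; L = 14 in.
Weld metal: R_n/Ω = (1/2.0) × 0.6 × 100 × 0.3093 × 14 = 129.9 kips.
Base metal (shear rupture): R_n/Ω = (1/2.0) × 0.6 × 70 × 0.625 × 14 = 183.8 kips.
Governing: weld metal.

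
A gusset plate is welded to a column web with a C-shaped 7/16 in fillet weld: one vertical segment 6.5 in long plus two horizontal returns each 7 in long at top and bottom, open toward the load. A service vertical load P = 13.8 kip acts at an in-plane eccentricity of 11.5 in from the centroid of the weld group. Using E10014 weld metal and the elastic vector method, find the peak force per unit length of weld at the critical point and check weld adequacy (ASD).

f_max ≈ 3.74 kip/in; adequate

E100XX → F_EXX = 100 ksi.
Total weld length L_w = 20.5 in. Treat welds as unit-width lines.
Centroid: x̄ = 2×7×3.5 / 20.5 = 2.39 in from the vertical weld.
Polar moment about centroid: J = I_x + I_y = [6.5³/12 + 2×7×3.25²] + [6.5×2.39² + 2(7³/12 + 7×1.11²)] = 282.3 in³.
Direct shear f_v = P/L_w = 13.8 / 20.5 = 0.6732 kip/in (vertical).
Torsion M = P·e = 13.8 × 11.5 = 158.7 kip·in.
Critical point at (x, y) = (4.61, 3.25) from centroid. f_tx = M·y/J = 1.827 kip/in; f_ty = M·x/J = 2.591 kip/in.
Resultant f_max = √[f_tx² + (f_v + f_ty)²] = √[1.827² + (0.6732 + 2.591)²] = 3.741 kip/in.
Capacity per unit length: r_n/Ω = (1/2.0) × 0.6 × 100 × (0.707 × 0.4375) = 9.279 kip/in.
3.741 ≤ 9.279 → adequate.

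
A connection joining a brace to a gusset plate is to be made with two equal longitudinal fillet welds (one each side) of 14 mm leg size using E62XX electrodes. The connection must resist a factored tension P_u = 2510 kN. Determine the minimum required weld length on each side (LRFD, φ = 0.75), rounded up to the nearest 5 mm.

L = 455 mm on each side

E62XX → F_EXX = 620 MPa.
Throat t_e = 0.707 × 14 = 9.898 mm.
φr_n = 0.75 × 0.6 × 620 × 9.898 × 10⁻³ = 2.762 kN/mm.
L_req = P_u / φr_n = 2510 / 2.762 = 908.9 mm total.
Per side: 908.9 / 2 = 454.5 mm.
Round up → use L = 455 mm on each side.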